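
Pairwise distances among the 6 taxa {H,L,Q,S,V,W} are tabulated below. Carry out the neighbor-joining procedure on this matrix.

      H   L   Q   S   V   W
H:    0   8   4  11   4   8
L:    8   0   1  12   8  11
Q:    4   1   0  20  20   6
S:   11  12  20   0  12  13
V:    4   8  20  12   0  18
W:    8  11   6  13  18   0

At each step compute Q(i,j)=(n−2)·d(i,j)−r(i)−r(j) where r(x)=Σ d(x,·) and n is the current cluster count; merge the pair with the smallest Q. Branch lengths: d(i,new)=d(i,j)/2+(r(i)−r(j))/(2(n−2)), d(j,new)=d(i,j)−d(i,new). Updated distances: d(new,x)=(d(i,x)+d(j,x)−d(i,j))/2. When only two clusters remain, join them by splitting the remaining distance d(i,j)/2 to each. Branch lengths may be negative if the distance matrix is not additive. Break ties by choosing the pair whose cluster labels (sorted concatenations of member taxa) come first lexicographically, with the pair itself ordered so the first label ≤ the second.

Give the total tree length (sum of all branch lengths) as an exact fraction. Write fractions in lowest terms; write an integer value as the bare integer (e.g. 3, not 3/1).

1. join L+Q (d=1, Q=-87) ⇒ LQ; edges |L|=-7/8, |Q|=15/8
  updated: d(H,LQ)=11/2, d(LQ,S)=31/2, d(LQ,V)=27/2, d(LQ,W)=8
2. join LQ+W (d=8, Q=-131/2) ⇒ LQW; edges |LQ|=13/4, |W|=19/4
  updated: d(H,LQW)=11/4, d(LQW,S)=41/4, d(LQW,V)=47/4
3. join H+V (d=4, Q=-75/2) ⇒ HV; edges |H|=-1/2, |V|=9/2
  updated: d(HV,LQW)=21/4, d(HV,S)=19/2
4. join HV+LQW (d=21/4, Q=-25) ⇒ HLQVW; edges |HV|=9/4, |LQW|=3
  updated: d(HLQVW,S)=29/4
5. join HLQVW+S (d=29/4) ⇒ HLQSVW; edges |HLQVW|=29/8, |S|=29/8
final tree: (((H:-1/2,V:9/2):9/4,((L:-7/8,Q:15/8):13/4,W:19/4):3):29/8,S:29/8)
total length: 51/2

51/2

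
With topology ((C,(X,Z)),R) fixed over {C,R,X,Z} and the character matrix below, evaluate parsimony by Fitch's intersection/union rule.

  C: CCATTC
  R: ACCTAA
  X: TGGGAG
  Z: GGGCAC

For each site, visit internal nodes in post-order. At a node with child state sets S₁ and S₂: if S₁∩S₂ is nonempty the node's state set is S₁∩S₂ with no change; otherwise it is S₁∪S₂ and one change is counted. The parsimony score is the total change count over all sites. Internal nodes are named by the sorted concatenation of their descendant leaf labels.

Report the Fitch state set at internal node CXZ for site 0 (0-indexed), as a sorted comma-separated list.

C,G,T

site 0, node XZ: X={T} ∪ Z={G} → {G,T} (+1)
site 0, node CXZ: C={C} ∪ XZ={G,T} → {C,G,T} (+1)
site 0, node CRXZ: CXZ={C,G,T} ∪ R={A} → {A,C,G,T} (+1)
site 1, node XZ: X={G} ∩ Z={G} → {G} (+0)
site 1, node CXZ: C={C} ∪ XZ={G} → {C,G} (+1)
site 1, node CRXZ: CXZ={C,G} ∩ R={C} → {C} (+0)
site 2, node XZ: X={G} ∩ Z={G} → {G} (+0)
site 2, node CXZ: C={A} ∪ XZ={G} → {A,G} (+1)
site 2, node CRXZ: CXZ={A,G} ∪ R={C} → {A,C,G} (+1)
site 3, node XZ: X={G} ∪ Z={C} → {C,G} (+1)
site 3, node CXZ: C={T} ∪ XZ={C,G} → {C,G,T} (+1)
site 3, node CRXZ: CXZ={C,G,T} ∩ R={T} → {T} (+0)
site 4, node XZ: X={A} ∩ Z={A} → {A} (+0)
site 4, node CXZ: C={T} ∪ XZ={A} → {A,T} (+1)
site 4, node CRXZ: CXZ={A,T} ∩ R={A} → {A} (+0)
site 5, node XZ: X={G} ∪ Z={C} → {C,G} (+1)
site 5, node CXZ: C={C} ∩ XZ={C,G} → {C} (+0)
site 5, node CRXZ: CXZ={C} ∪ R={A} → {A,C} (+1)
per-site changes: [3, 1, 2, 2, 1, 2]; total = 11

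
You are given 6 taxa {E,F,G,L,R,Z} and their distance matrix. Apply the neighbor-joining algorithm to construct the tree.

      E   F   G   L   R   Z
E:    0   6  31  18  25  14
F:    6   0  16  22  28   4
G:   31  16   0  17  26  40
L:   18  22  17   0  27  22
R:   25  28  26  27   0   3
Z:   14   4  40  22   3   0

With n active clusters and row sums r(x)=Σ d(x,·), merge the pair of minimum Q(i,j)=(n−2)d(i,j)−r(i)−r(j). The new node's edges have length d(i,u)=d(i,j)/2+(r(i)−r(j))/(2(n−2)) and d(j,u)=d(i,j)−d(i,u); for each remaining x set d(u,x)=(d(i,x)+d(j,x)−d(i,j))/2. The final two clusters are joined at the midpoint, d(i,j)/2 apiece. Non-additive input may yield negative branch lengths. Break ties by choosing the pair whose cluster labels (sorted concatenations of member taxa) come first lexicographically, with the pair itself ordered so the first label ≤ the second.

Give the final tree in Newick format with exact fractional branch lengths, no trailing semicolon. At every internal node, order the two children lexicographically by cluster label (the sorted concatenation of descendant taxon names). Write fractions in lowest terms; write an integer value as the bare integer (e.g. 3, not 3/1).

(((E:21/4,F:3/4):19/8,(G:133/12,L:71/12):63/8):87/16,(R:19/4,Z:-7/4):87/16)

1. join R+Z (d=3, Q=-180) ⇒ RZ; edges |R|=19/4, |Z|=-7/4
  updated: d(E,RZ)=18, d(F,RZ)=29/2, d(G,RZ)=63/2, d(L,RZ)=23
2. join G+L (d=17, Q=-249/2) ⇒ GL; edges |G|=133/12, |L|=71/12
  updated: d(E,GL)=16, d(F,GL)=21/2, d(GL,RZ)=75/4
3. join E+F (d=6, Q=-59) ⇒ EF; edges |E|=21/4, |F|=3/4
  updated: d(EF,GL)=41/4, d(EF,RZ)=53/4
4. join EF+GL (d=41/4, Q=-169/4) ⇒ EFGL; edges |EF|=19/8, |GL|=63/8
  updated: d(EFGL,RZ)=87/8
5. join EFGL+RZ (d=87/8) ⇒ EFGLRZ; edges |EFGL|=87/16, |RZ|=87/16
final tree: (((E:21/4,F:3/4):19/8,(G:133/12,L:71/12):63/8):87/16,(R:19/4,Z:-7/4):87/16)
total length: 377/8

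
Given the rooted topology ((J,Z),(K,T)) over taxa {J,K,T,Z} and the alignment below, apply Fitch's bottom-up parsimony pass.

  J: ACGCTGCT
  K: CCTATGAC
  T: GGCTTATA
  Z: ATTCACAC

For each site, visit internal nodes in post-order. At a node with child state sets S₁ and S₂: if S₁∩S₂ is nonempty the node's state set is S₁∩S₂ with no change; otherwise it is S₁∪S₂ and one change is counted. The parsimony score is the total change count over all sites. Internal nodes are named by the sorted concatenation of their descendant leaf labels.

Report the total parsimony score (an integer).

15

JZ@0: {A} ∩ {A} = {A} (intersection, +0)
KT@0: {C} ∪ {G} = {C,G} (union, +1)
JKTZ@0: {A} ∪ {C,G} = {A,C,G} (union, +1)
JZ@1: {C} ∪ {T} = {C,T} (union, +1)
KT@1: {C} ∪ {G} = {C,G} (union, +1)
JKTZ@1: {C,T} ∩ {C,G} = {C} (intersection, +0)
JZ@2: {G} ∪ {T} = {G,T} (union, +1)
KT@2: {T} ∪ {C} = {C,T} (union, +1)
JKTZ@2: {G,T} ∩ {C,T} = {T} (intersection, +0)
JZ@3: {C} ∩ {C} = {C} (intersection, +0)
KT@3: {A} ∪ {T} = {A,T} (union, +1)
JKTZ@3: {C} ∪ {A,T} = {A,C,T} (union, +1)
JZ@4: {T} ∪ {A} = {A,T} (union, +1)
KT@4: {T} ∩ {T} = {T} (intersection, +0)
JKTZ@4: {A,T} ∩ {T} = {T} (intersection, +0)
JZ@5: {G} ∪ {C} = {C,G} (union, +1)
KT@5: {G} ∪ {A} = {A,G} (union, +1)
JKTZ@5: {C,G} ∩ {A,G} = {G} (intersection, +0)
JZ@6: {C} ∪ {A} = {A,C} (union, +1)
KT@6: {A} ∪ {T} = {A,T} (union, +1)
JKTZ@6: {A,C} ∩ {A,T} = {A} (intersection, +0)
JZ@7: {T} ∪ {C} = {C,T} (union, +1)
KT@7: {C} ∪ {A} = {A,C} (union, +1)
JKTZ@7: {C,T} ∩ {A,C} = {C} (intersection, +0)
per-site changes: [2, 2, 2, 2, 1, 2, 2, 2]; total = 15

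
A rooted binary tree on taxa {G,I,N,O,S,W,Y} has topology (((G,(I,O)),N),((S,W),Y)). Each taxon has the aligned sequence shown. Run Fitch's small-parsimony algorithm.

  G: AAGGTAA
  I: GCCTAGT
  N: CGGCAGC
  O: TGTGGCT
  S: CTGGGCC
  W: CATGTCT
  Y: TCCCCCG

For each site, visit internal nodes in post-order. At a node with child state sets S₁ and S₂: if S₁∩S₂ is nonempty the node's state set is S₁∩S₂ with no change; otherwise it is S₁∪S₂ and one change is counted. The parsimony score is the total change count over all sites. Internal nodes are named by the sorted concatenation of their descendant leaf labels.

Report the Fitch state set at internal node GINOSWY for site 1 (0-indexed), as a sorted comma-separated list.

IO@0: {G} ∪ {T} = {G,T} (union, +1)
GIO@0: {A} ∪ {G,T} = {A,G,T} (union, +1)
GINO@0: {A,G,T} ∪ {C} = {A,C,G,T} (union, +1)
SW@0: {C} ∩ {C} = {C} (intersection, +0)
SWY@0: {C} ∪ {T} = {C,T} (union, +1)
GINOSWY@0: {A,C,G,T} ∩ {C,T} = {C,T} (intersection, +0)
IO@1: {C} ∪ {G} = {C,G} (union, +1)
GIO@1: {A} ∪ {C,G} = {A,C,G} (union, +1)
GINO@1: {A,C,G} ∩ {G} = {G} (intersection, +0)
SW@1: {T} ∪ {A} = {A,T} (union, +1)
SWY@1: {A,T} ∪ {C} = {A,C,T} (union, +1)
GINOSWY@1: {G} ∪ {A,C,T} = {A,C,G,T} (union, +1)
IO@2: {C} ∪ {T} = {C,T} (union, +1)
GIO@2: {G} ∪ {C,T} = {C,G,T} (union, +1)
GINO@2: {C,G,T} ∩ {G} = {G} (intersection, +0)
SW@2: {G} ∪ {T} = {G,T} (union, +1)
SWY@2: {G,T} ∪ {C} = {C,G,T} (union, +1)
GINOSWY@2: {G} ∩ {C,G,T} = {G} (intersection, +0)
IO@3: {T} ∪ {G} = {G,T} (union, +1)
GIO@3: {G} ∩ {G,T} = {G} (intersection, +0)
GINO@3: {G} ∪ {C} = {C,G} (union, +1)
SW@3: {G} ∩ {G} = {G} (intersection, +0)
SWY@3: {G} ∪ {C} = {C,G} (union, +1)
GINOSWY@3: {C,G} ∩ {C,G} = {C,G} (intersection, +0)
IO@4: {A} ∪ {G} = {A,G} (union, +1)
GIO@4: {T} ∪ {A,G} = {A,G,T} (union, +1)
GINO@4: {A,G,T} ∩ {A} = {A} (intersection, +0)
SW@4: {G} ∪ {T} = {G,T} (union, +1)
SWY@4: {G,T} ∪ {C} = {C,G,T} (union, +1)
GINOSWY@4: {A} ∪ {C,G,T} = {A,C,G,T} (union, +1)
IO@5: {G} ∪ {C} = {C,G} (union, +1)
GIO@5: {A} ∪ {C,G} = {A,C,G} (union, +1)
GINO@5: {A,C,G} ∩ {G} = {G} (intersection, +0)
SW@5: {C} ∩ {C} = {C} (intersection, +0)
SWY@5: {C} ∩ {C} = {C} (intersection, +0)
GINOSWY@5: {G} ∪ {C} = {C,G} (union, +1)
IO@6: {T} ∩ {T} = {T} (intersection, +0)
GIO@6: {A} ∪ {T} = {A,T} (union, +1)
GINO@6: {A,T} ∪ {C} = {A,C,T} (union, +1)
SW@6: {C} ∪ {T} = {C,T} (union, +1)
SWY@6: {C,T} ∪ {G} = {C,G,T} (union, +1)
GINOSWY@6: {A,C,T} ∩ {C,G,T} = {C,T} (intersection, +0)
per-site changes: [4, 5, 4, 3, 5, 3, 4]; total = 28

A,C,G,T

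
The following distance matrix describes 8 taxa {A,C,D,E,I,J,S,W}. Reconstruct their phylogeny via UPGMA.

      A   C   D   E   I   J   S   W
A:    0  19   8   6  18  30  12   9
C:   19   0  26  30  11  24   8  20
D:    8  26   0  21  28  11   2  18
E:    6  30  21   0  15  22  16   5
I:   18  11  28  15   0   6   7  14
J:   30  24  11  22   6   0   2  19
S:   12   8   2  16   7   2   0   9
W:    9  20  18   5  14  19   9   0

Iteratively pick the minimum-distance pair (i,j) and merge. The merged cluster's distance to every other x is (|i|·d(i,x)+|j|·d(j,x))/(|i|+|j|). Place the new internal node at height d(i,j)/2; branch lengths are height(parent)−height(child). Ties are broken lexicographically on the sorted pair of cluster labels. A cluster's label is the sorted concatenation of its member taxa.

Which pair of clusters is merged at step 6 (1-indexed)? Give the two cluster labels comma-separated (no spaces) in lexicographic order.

AEW,DIJS

iteration 1: select D,S (d=2); attach at lengths (1, 1); label the merged cluster DS
  updated: d(A,DS)=10, d(C,DS)=17, d(DS,E)=37/2, d(DS,I)=35/2, d(DS,J)=13/2, d(DS,W)=27/2
iteration 2: select E,W (d=5); attach at lengths (5/2, 5/2); label the merged cluster EW
  updated: d(A,EW)=15/2, d(C,EW)=25, d(DS,EW)=16, d(EW,I)=29/2, d(EW,J)=41/2
iteration 3: select I,J (d=6); attach at lengths (3, 3); label the merged cluster IJ
  updated: d(A,IJ)=24, d(C,IJ)=35/2, d(DS,IJ)=12, d(EW,IJ)=35/2
iteration 4: select A,EW (d=15/2); attach at lengths (15/4, 5/4); label the merged cluster AEW
  updated: d(AEW,C)=23, d(AEW,DS)=14, d(AEW,IJ)=59/3
iteration 5: select DS,IJ (d=12); attach at lengths (5, 3); label the merged cluster DIJS
  updated: d(AEW,DIJS)=101/6, d(C,DIJS)=69/4
iteration 6: select AEW,DIJS (d=101/6); attach at lengths (14/3, 29/12); label the merged cluster ADEIJSW
  updated: d(ADEIJSW,C)=138/7
iteration 7: select ADEIJSW,C (d=138/7); attach at lengths (121/84, 69/7); label the merged cluster ACDEIJSW
final tree: (((A:15/4,(E:5/2,W:5/2):5/4):14/3,((D:1,S:1):5,(I:3,J:3):3):29/12):121/84,C:69/7)
total length: 932/21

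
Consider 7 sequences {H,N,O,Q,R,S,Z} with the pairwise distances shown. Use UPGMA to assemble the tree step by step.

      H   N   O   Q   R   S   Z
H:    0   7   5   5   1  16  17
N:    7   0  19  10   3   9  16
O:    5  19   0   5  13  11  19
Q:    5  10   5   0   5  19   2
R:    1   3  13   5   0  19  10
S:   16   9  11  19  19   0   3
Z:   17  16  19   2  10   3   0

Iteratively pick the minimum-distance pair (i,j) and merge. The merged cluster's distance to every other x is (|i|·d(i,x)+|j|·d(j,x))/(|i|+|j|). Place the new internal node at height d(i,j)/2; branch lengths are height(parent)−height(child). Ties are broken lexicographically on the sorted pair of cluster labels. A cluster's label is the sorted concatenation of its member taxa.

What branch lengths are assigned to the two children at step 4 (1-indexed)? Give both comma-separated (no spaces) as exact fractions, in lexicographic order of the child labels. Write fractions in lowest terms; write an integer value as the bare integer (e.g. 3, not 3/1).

11/4,17/4

iteration 1: select H,R (d=1); attach at lengths (1/2, 1/2); label the merged cluster HR
  updated: d(HR,N)=5, d(HR,O)=9, d(HR,Q)=5, d(HR,S)=35/2, d(HR,Z)=27/2
iteration 2: select Q,Z (d=2); attach at lengths (1, 1); label the merged cluster QZ
  updated: d(HR,QZ)=37/4, d(N,QZ)=13, d(O,QZ)=12, d(QZ,S)=11
iteration 3: select HR,N (d=5); attach at lengths (2, 5/2); label the merged cluster HNR
  updated: d(HNR,O)=37/3, d(HNR,QZ)=21/2, d(HNR,S)=44/3
iteration 4: select HNR,QZ (d=21/2); attach at lengths (11/4, 17/4); label the merged cluster HNQRZ
  updated: d(HNQRZ,O)=61/5, d(HNQRZ,S)=66/5
iteration 5: select O,S (d=11); attach at lengths (11/2, 11/2); label the merged cluster OS
  updated: d(HNQRZ,OS)=127/10
iteration 6: select HNQRZ,OS (d=127/10); attach at lengths (11/10, 17/20); label the merged cluster HNOQRSZ
final tree: ((((H:1/2,R:1/2):2,N:5/2):11/4,(Q:1,Z:1):17/4):11/10,(O:11/2,S:11/2):17/20)
total length: 549/20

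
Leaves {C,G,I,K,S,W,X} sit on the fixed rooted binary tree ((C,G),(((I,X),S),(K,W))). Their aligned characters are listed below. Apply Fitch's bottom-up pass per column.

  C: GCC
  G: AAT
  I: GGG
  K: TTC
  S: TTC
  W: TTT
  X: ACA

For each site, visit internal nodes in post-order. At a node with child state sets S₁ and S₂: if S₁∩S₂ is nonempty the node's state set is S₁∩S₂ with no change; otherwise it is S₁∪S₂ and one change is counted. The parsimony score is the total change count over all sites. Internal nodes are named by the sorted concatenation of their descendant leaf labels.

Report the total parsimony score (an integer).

[col 0] CG: children C:{G}, G:{A} ∪→ {A,G}; cost 1
[col 0] IX: children I:{G}, X:{A} ∪→ {A,G}; cost 1
[col 0] ISX: children IX:{A,G}, S:{T} ∪→ {A,G,T}; cost 1
[col 0] KW: children K:{T}, W:{T} ∩→ {T}; cost 0
[col 0] IKSWX: children ISX:{A,G,T}, KW:{T} ∩→ {T}; cost 0
[col 0] CGIKSWX: children CG:{A,G}, IKSWX:{T} ∪→ {A,G,T}; cost 1
[col 1] CG: children C:{C}, G:{A} ∪→ {A,C}; cost 1
[col 1] IX: children I:{G}, X:{C} ∪→ {C,G}; cost 1
[col 1] ISX: children IX:{C,G}, S:{T} ∪→ {C,G,T}; cost 1
[col 1] KW: children K:{T}, W:{T} ∩→ {T}; cost 0
[col 1] IKSWX: children ISX:{C,G,T}, KW:{T} ∩→ {T}; cost 0
[col 1] CGIKSWX: children CG:{A,C}, IKSWX:{T} ∪→ {A,C,T}; cost 1
[col 2] CG: children C:{C}, G:{T} ∪→ {C,T}; cost 1
[col 2] IX: children I:{G}, X:{A} ∪→ {A,G}; cost 1
[col 2] ISX: children IX:{A,G}, S:{C} ∪→ {A,C,G}; cost 1
[col 2] KW: children K:{C}, W:{T} ∪→ {C,T}; cost 1
[col 2] IKSWX: children ISX:{A,C,G}, KW:{C,T} ∩→ {C}; cost 0
[col 2] CGIKSWX: children CG:{C,T}, IKSWX:{C} ∩→ {C}; cost 0
per-site changes: [4, 4, 4]; total = 12

12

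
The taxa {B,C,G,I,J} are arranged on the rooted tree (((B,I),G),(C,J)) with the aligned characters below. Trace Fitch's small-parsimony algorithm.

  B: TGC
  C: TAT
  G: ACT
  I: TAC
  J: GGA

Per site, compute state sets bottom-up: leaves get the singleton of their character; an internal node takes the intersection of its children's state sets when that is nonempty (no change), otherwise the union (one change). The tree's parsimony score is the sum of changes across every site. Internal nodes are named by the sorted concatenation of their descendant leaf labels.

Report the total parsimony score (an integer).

7

[col 0] BI: children B:{T}, I:{T} ∩→ {T}; cost 0
[col 0] BGI: children BI:{T}, G:{A} ∪→ {A,T}; cost 1
[col 0] CJ: children C:{T}, J:{G} ∪→ {G,T}; cost 1
[col 0] BCGIJ: children BGI:{A,T}, CJ:{G,T} ∩→ {T}; cost 0
[col 1] BI: children B:{G}, I:{A} ∪→ {A,G}; cost 1
[col 1] BGI: children BI:{A,G}, G:{C} ∪→ {A,C,G}; cost 1
[col 1] CJ: children C:{A}, J:{G} ∪→ {A,G}; cost 1
[col 1] BCGIJ: children BGI:{A,C,G}, CJ:{A,G} ∩→ {A,G}; cost 0
[col 2] BI: children B:{C}, I:{C} ∩→ {C}; cost 0
[col 2] BGI: children BI:{C}, G:{T} ∪→ {C,T}; cost 1
[col 2] CJ: children C:{T}, J:{A} ∪→ {A,T}; cost 1
[col 2] BCGIJ: children BGI:{C,T}, CJ:{A,T} ∩→ {T}; cost 0
per-site changes: [2, 3, 2]; total = 7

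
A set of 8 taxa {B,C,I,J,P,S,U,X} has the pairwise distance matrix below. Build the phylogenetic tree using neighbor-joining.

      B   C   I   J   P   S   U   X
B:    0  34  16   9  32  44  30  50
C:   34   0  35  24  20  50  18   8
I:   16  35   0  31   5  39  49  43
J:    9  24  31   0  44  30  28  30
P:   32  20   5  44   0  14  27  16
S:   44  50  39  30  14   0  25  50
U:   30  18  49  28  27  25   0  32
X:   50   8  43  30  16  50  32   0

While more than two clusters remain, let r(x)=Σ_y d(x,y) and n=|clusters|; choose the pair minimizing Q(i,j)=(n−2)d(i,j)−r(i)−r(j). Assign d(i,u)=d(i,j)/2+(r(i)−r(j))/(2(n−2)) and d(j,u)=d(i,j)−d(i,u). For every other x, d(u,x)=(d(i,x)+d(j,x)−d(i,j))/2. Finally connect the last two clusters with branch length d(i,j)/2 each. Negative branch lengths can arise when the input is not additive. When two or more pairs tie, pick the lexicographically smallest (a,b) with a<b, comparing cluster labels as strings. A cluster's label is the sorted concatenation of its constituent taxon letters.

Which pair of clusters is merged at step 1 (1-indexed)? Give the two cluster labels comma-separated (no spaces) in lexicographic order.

C,X

iteration 1: select C,X (d=8, Q=-370); attach at lengths (2/3, 22/3); label the merged cluster CX
  updated: d(B,CX)=38, d(CX,I)=35, d(CX,J)=23, d(CX,P)=14, d(CX,S)=46, d(CX,U)=21
iteration 2: select B,J (d=9, Q=-289); attach at lengths (49/10, 41/10); label the merged cluster BJ
  updated: d(BJ,CX)=26, d(BJ,I)=19, d(BJ,P)=67/2, d(BJ,S)=65/2, d(BJ,U)=49/2
iteration 3: select I,P (d=5, Q=-441/2); attach at lengths (147/16, -67/16); label the merged cluster IP
  updated: d(BJ,IP)=95/4, d(CX,IP)=22, d(IP,S)=24, d(IP,U)=71/2
iteration 4: select IP,S (d=24, Q=-643/4); attach at lengths (199/24, 377/24); label the merged cluster IPS
  updated: d(BJ,IPS)=129/8, d(CX,IPS)=22, d(IPS,U)=73/4
iteration 5: select BJ,IPS (d=129/8, Q=-363/4); attach at lengths (85/8, 11/2); label the merged cluster BIJPS
  updated: d(BIJPS,CX)=255/16, d(BIJPS,U)=213/16
iteration 6: select BIJPS,CX (d=255/16, Q=-201/4); attach at lengths (33/8, 189/16); label the merged cluster BCIJPSX
  updated: d(BCIJPSX,U)=147/16
iteration 7: select BCIJPSX,U (d=147/16); attach at lengths (147/32, 147/32); label the merged cluster BCIJPSUX
final tree: ((((B:49/10,J:41/10):85/8,((I:147/16,P:-67/16):199/24,S:377/24):11/2):33/8,(C:2/3,X:22/3):189/16):147/32,U:147/32)
total length: 349/4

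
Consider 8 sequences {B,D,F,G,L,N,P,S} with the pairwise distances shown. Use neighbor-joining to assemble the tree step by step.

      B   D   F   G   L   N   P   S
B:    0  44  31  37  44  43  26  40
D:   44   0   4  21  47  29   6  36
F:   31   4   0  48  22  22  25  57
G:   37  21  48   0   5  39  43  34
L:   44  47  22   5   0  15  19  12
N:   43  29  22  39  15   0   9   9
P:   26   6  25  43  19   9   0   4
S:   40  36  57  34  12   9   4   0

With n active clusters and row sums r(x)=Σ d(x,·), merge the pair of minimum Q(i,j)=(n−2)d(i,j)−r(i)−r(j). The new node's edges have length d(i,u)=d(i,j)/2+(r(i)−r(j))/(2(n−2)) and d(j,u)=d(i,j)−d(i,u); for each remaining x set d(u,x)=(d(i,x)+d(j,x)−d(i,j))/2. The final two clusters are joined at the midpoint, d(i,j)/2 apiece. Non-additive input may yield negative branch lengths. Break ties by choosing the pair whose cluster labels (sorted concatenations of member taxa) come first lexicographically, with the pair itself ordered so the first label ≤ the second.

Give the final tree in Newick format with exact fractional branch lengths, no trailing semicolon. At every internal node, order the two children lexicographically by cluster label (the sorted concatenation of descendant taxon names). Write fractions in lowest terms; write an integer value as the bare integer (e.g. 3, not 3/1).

(((B:89/4,(D:1/6,F:23/6):53/4):7/8,(G:44/5,L:-19/5):123/8):55/16,((N:27/8,S:45/8):15/4,P:-7/4):55/16)

iteration 1: select D,F (d=4, Q=-372); attach at lengths (1/6, 23/6); label the merged cluster DF
  updated: d(B,DF)=71/2, d(DF,G)=65/2, d(DF,L)=65/2, d(DF,N)=47/2, d(DF,P)=27/2, d(DF,S)=89/2
iteration 2: select G,L (d=5, Q=-293); attach at lengths (44/5, -19/5); label the merged cluster GL
  updated: d(B,GL)=38, d(DF,GL)=30, d(GL,N)=49/2, d(GL,P)=57/2, d(GL,S)=41/2
iteration 3: select N,S (d=9, Q=-191); attach at lengths (27/8, 45/8); label the merged cluster NS
  updated: d(B,NS)=37, d(DF,NS)=59/2, d(GL,NS)=18, d(NS,P)=2
iteration 4: select NS,P (d=2, Q=-301/2); attach at lengths (15/4, -7/4); label the merged cluster NPS
  updated: d(B,NPS)=61/2, d(DF,NPS)=41/2, d(GL,NPS)=89/4
iteration 5: select B,DF (d=71/2, Q=-119); attach at lengths (89/4, 53/4); label the merged cluster BDF
  updated: d(BDF,GL)=65/4, d(BDF,NPS)=31/4
iteration 6: select BDF,GL (d=65/4, Q=-185/4); attach at lengths (7/8, 123/8); label the merged cluster BDFGL
  updated: d(BDFGL,NPS)=55/8
iteration 7: select BDFGL,NPS (d=55/8); attach at lengths (55/16, 55/16); label the merged cluster BDFGLNPS
final tree: (((B:89/4,(D:1/6,F:23/6):53/4):7/8,(G:44/5,L:-19/5):123/8):55/16,((N:27/8,S:45/8):15/4,P:-7/4):55/16)
total length: 629/8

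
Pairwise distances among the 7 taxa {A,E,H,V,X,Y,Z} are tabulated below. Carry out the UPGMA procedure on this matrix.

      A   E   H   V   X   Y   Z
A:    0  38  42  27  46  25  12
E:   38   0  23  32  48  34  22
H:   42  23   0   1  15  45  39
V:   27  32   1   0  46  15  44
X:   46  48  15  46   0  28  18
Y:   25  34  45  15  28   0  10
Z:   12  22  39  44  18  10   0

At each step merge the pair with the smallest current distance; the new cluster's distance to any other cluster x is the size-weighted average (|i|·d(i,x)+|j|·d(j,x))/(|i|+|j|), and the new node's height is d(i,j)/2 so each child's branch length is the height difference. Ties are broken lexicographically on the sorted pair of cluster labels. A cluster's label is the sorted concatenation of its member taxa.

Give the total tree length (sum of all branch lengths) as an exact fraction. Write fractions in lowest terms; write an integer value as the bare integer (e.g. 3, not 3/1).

1. join H+V (d=1) ⇒ HV; edges |H|=1/2, |V|=1/2
  updated: d(A,HV)=69/2, d(E,HV)=55/2, d(HV,X)=61/2, d(HV,Y)=30, d(HV,Z)=83/2
2. join Y+Z (d=10) ⇒ YZ; edges |Y|=5, |Z|=5
  updated: d(A,YZ)=37/2, d(E,YZ)=28, d(HV,YZ)=143/4, d(X,YZ)=23
3. join A+YZ (d=37/2) ⇒ AYZ; edges |A|=37/4, |YZ|=17/4
  updated: d(AYZ,E)=94/3, d(AYZ,HV)=106/3, d(AYZ,X)=92/3
4. join E+HV (d=55/2) ⇒ EHV; edges |E|=55/4, |HV|=53/4
  updated: d(AYZ,EHV)=34, d(EHV,X)=109/3
5. join AYZ+X (d=92/3) ⇒ AXYZ; edges |AYZ|=73/12, |X|=46/3
  updated: d(AXYZ,EHV)=415/12
6. join AXYZ+EHV (d=415/12) ⇒ AEHVXYZ; edges |AXYZ|=47/24, |EHV|=85/24
final tree: (((A:37/4,(Y:5,Z:5):17/4):73/12,X:46/3):47/24,(E:55/4,(H:1/2,V:1/2):53/4):85/24)
total length: 941/12

941/12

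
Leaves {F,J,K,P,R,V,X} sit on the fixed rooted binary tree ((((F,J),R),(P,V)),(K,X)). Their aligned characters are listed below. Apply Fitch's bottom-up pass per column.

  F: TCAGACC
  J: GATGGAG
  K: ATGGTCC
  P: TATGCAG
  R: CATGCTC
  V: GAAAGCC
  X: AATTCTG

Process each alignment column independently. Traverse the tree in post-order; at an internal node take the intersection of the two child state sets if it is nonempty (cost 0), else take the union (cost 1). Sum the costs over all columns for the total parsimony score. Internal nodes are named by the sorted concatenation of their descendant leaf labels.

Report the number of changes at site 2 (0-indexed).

site 0, node FJ: F={T} ∪ J={G} → {G,T} (+1)
site 0, node FJR: FJ={G,T} ∪ R={C} → {C,G,T} (+1)
site 0, node PV: P={T} ∪ V={G} → {G,T} (+1)
site 0, node FJPRV: FJR={C,G,T} ∩ PV={G,T} → {G,T} (+0)
site 0, node KX: K={A} ∩ X={A} → {A} (+0)
site 0, node FJKPRVX: FJPRV={G,T} ∪ KX={A} → {A,G,T} (+1)
site 1, node FJ: F={C} ∪ J={A} → {A,C} (+1)
site 1, node FJR: FJ={A,C} ∩ R={A} → {A} (+0)
site 1, node PV: P={A} ∩ V={A} → {A} (+0)
site 1, node FJPRV: FJR={A} ∩ PV={A} → {A} (+0)
site 1, node KX: K={T} ∪ X={A} → {A,T} (+1)
site 1, node FJKPRVX: FJPRV={A} ∩ KX={A,T} → {A} (+0)
site 2, node FJ: F={A} ∪ J={T} → {A,T} (+1)
site 2, node FJR: FJ={A,T} ∩ R={T} → {T} (+0)
site 2, node PV: P={T} ∪ V={A} → {A,T} (+1)
site 2, node FJPRV: FJR={T} ∩ PV={A,T} → {T} (+0)
site 2, node KX: K={G} ∪ X={T} → {G,T} (+1)
site 2, node FJKPRVX: FJPRV={T} ∩ KX={G,T} → {T} (+0)
site 3, node FJ: F={G} ∩ J={G} → {G} (+0)
site 3, node FJR: FJ={G} ∩ R={G} → {G} (+0)
site 3, node PV: P={G} ∪ V={A} → {A,G} (+1)
site 3, node FJPRV: FJR={G} ∩ PV={A,G} → {G} (+0)
site 3, node KX: K={G} ∪ X={T} → {G,T} (+1)
site 3, node FJKPRVX: FJPRV={G} ∩ KX={G,T} → {G} (+0)
site 4, node FJ: F={A} ∪ J={G} → {A,G} (+1)
site 4, node FJR: FJ={A,G} ∪ R={C} → {A,C,G} (+1)
site 4, node PV: P={C} ∪ V={G} → {C,G} (+1)
site 4, node FJPRV: FJR={A,C,G} ∩ PV={C,G} → {C,G} (+0)
site 4, node KX: K={T} ∪ X={C} → {C,T} (+1)
site 4, node FJKPRVX: FJPRV={C,G} ∩ KX={C,T} → {C} (+0)
site 5, node FJ: F={C} ∪ J={A} → {A,C} (+1)
site 5, node FJR: FJ={A,C} ∪ R={T} → {A,C,T} (+1)
site 5, node PV: P={A} ∪ V={C} → {A,C} (+1)
site 5, node FJPRV: FJR={A,C,T} ∩ PV={A,C} → {A,C} (+0)
site 5, node KX: K={C} ∪ X={T} → {C,T} (+1)
site 5, node FJKPRVX: FJPRV={A,C} ∩ KX={C,T} → {C} (+0)
site 6, node FJ: F={C} ∪ J={G} → {C,G} (+1)
site 6, node FJR: FJ={C,G} ∩ R={C} → {C} (+0)
site 6, node PV: P={G} ∪ V={C} → {C,G} (+1)
site 6, node FJPRV: FJR={C} ∩ PV={C,G} → {C} (+0)
site 6, node KX: K={C} ∪ X={G} → {C,G} (+1)
site 6, node FJKPRVX: FJPRV={C} ∩ KX={C,G} → {C} (+0)
per-site changes: [4, 2, 3, 2, 4, 4, 3]; total = 22

3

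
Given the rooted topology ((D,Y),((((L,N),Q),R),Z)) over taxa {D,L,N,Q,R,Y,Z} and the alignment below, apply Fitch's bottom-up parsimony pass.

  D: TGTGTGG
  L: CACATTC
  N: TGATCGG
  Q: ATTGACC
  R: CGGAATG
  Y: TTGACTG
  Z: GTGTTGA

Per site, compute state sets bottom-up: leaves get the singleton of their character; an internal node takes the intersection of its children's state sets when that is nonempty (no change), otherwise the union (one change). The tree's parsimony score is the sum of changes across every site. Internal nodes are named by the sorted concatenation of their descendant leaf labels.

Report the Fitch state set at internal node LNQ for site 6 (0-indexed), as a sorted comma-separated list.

C

DY@0: {T} ∩ {T} = {T} (intersection, +0)
LN@0: {C} ∪ {T} = {C,T} (union, +1)
LNQ@0: {C,T} ∪ {A} = {A,C,T} (union, +1)
LNQR@0: {A,C,T} ∩ {C} = {C} (intersection, +0)
LNQRZ@0: {C} ∪ {G} = {C,G} (union, +1)
DLNQRYZ@0: {T} ∪ {C,G} = {C,G,T} (union, +1)
DY@1: {G} ∪ {T} = {G,T} (union, +1)
LN@1: {A} ∪ {G} = {A,G} (union, +1)
LNQ@1: {A,G} ∪ {T} = {A,G,T} (union, +1)
LNQR@1: {A,G,T} ∩ {G} = {G} (intersection, +0)
LNQRZ@1: {G} ∪ {T} = {G,T} (union, +1)
DLNQRYZ@1: {G,T} ∩ {G,T} = {G,T} (intersection, +0)
DY@2: {T} ∪ {G} = {G,T} (union, +1)
LN@2: {C} ∪ {A} = {A,C} (union, +1)
LNQ@2: {A,C} ∪ {T} = {A,C,T} (union, +1)
LNQR@2: {A,C,T} ∪ {G} = {A,C,G,T} (union, +1)
LNQRZ@2: {A,C,G,T} ∩ {G} = {G} (intersection, +0)
DLNQRYZ@2: {G,T} ∩ {G} = {G} (intersection, +0)
DY@3: {G} ∪ {A} = {A,G} (union, +1)
LN@3: {A} ∪ {T} = {A,T} (union, +1)
LNQ@3: {A,T} ∪ {G} = {A,G,T} (union, +1)
LNQR@3: {A,G,T} ∩ {A} = {A} (intersection, +0)
LNQRZ@3: {A} ∪ {T} = {A,T} (union, +1)
DLNQRYZ@3: {A,G} ∩ {A,T} = {A} (intersection, +0)
DY@4: {T} ∪ {C} = {C,T} (union, +1)
LN@4: {T} ∪ {C} = {C,T} (union, +1)
LNQ@4: {C,T} ∪ {A} = {A,C,T} (union, +1)
LNQR@4: {A,C,T} ∩ {A} = {A} (intersection, +0)
LNQRZ@4: {A} ∪ {T} = {A,T} (union, +1)
DLNQRYZ@4: {C,T} ∩ {A,T} = {T} (intersection, +0)
DY@5: {G} ∪ {T} = {G,T} (union, +1)
LN@5: {T} ∪ {G} = {G,T} (union, +1)
LNQ@5: {G,T} ∪ {C} = {C,G,T} (union, +1)
LNQR@5: {C,G,T} ∩ {T} = {T} (intersection, +0)
LNQRZ@5: {T} ∪ {G} = {G,T} (union, +1)
DLNQRYZ@5: {G,T} ∩ {G,T} = {G,T} (intersection, +0)
DY@6: {G} ∩ {G} = {G} (intersection, +0)
LN@6: {C} ∪ {G} = {C,G} (union, +1)
LNQ@6: {C,G} ∩ {C} = {C} (intersection, +0)
LNQR@6: {C} ∪ {G} = {C,G} (union, +1)
LNQRZ@6: {C,G} ∪ {A} = {A,C,G} (union, +1)
DLNQRYZ@6: {G} ∩ {A,C,G} = {G} (intersection, +0)
per-site changes: [4, 4, 4, 4, 4, 4, 3]; total = 27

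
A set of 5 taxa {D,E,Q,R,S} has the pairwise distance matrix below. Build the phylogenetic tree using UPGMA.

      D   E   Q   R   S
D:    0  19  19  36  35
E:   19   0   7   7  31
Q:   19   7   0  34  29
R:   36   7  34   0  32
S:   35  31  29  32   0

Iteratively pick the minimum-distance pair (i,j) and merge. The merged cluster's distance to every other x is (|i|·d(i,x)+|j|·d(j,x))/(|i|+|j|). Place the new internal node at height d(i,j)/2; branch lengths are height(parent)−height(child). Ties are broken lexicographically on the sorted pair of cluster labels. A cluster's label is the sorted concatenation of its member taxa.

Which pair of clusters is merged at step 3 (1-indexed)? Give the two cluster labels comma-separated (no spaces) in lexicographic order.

DEQ,R

iteration 1: select E,Q (d=7); attach at lengths (7/2, 7/2); label the merged cluster EQ
  updated: d(D,EQ)=19, d(EQ,R)=41/2, d(EQ,S)=30
iteration 2: select D,EQ (d=19); attach at lengths (19/2, 6); label the merged cluster DEQ
  updated: d(DEQ,R)=77/3, d(DEQ,S)=95/3
iteration 3: select DEQ,R (d=77/3); attach at lengths (10/3, 77/6); label the merged cluster DEQR
  updated: d(DEQR,S)=127/4
iteration 4: select DEQR,S (d=127/4); attach at lengths (73/24, 127/8); label the merged cluster DEQRS
final tree: (((D:19/2,(E:7/2,Q:7/2):6):10/3,R:77/6):73/24,S:127/8)
total length: 691/12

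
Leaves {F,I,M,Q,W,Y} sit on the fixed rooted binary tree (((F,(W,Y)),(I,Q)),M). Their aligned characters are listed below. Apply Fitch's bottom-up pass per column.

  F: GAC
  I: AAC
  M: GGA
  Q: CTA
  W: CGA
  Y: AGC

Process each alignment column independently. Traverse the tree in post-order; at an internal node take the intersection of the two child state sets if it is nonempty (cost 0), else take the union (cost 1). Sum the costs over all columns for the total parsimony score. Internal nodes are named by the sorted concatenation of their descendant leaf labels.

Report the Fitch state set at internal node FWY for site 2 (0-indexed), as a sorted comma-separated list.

C

site 0, node WY: W={C} ∪ Y={A} → {A,C} (+1)
site 0, node FWY: F={G} ∪ WY={A,C} → {A,C,G} (+1)
site 0, node IQ: I={A} ∪ Q={C} → {A,C} (+1)
site 0, node FIQWY: FWY={A,C,G} ∩ IQ={A,C} → {A,C} (+0)
site 0, node FIMQWY: FIQWY={A,C} ∪ M={G} → {A,C,G} (+1)
site 1, node WY: W={G} ∩ Y={G} → {G} (+0)
site 1, node FWY: F={A} ∪ WY={G} → {A,G} (+1)
site 1, node IQ: I={A} ∪ Q={T} → {A,T} (+1)
site 1, node FIQWY: FWY={A,G} ∩ IQ={A,T} → {A} (+0)
site 1, node FIMQWY: FIQWY={A} ∪ M={G} → {A,G} (+1)
site 2, node WY: W={A} ∪ Y={C} → {A,C} (+1)
site 2, node FWY: F={C} ∩ WY={A,C} → {C} (+0)
site 2, node IQ: I={C} ∪ Q={A} → {A,C} (+1)
site 2, node FIQWY: FWY={C} ∩ IQ={A,C} → {C} (+0)
site 2, node FIMQWY: FIQWY={C} ∪ M={A} → {A,C} (+1)
per-site changes: [4, 3, 3]; total = 10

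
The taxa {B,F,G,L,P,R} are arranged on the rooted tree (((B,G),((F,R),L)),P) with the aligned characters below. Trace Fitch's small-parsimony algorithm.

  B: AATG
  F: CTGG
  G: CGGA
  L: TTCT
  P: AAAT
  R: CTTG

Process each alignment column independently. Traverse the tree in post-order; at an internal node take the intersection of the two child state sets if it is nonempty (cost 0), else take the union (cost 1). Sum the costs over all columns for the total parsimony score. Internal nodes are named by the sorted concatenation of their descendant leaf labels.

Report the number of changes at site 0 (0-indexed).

site 0, node BG: B={A} ∪ G={C} → {A,C} (+1)
site 0, node FR: F={C} ∩ R={C} → {C} (+0)
site 0, node FLR: FR={C} ∪ L={T} → {C,T} (+1)
site 0, node BFGLR: BG={A,C} ∩ FLR={C,T} → {C} (+0)
site 0, node BFGLPR: BFGLR={C} ∪ P={A} → {A,C} (+1)
site 1, node BG: B={A} ∪ G={G} → {A,G} (+1)
site 1, node FR: F={T} ∩ R={T} → {T} (+0)
site 1, node FLR: FR={T} ∩ L={T} → {T} (+0)
site 1, node BFGLR: BG={A,G} ∪ FLR={T} → {A,G,T} (+1)
site 1, node BFGLPR: BFGLR={A,G,T} ∩ P={A} → {A} (+0)
site 2, node BG: B={T} ∪ G={G} → {G,T} (+1)
site 2, node FR: F={G} ∪ R={T} → {G,T} (+1)
site 2, node FLR: FR={G,T} ∪ L={C} → {C,G,T} (+1)
site 2, node BFGLR: BG={G,T} ∩ FLR={C,G,T} → {G,T} (+0)
site 2, node BFGLPR: BFGLR={G,T} ∪ P={A} → {A,G,T} (+1)
site 3, node BG: B={G} ∪ G={A} → {A,G} (+1)
site 3, node FR: F={G} ∩ R={G} → {G} (+0)
site 3, node FLR: FR={G} ∪ L={T} → {G,T} (+1)
site 3, node BFGLR: BG={A,G} ∩ FLR={G,T} → {G} (+0)
site 3, node BFGLPR: BFGLR={G} ∪ P={T} → {G,T} (+1)
per-site changes: [3, 2, 4, 3]; total = 12

3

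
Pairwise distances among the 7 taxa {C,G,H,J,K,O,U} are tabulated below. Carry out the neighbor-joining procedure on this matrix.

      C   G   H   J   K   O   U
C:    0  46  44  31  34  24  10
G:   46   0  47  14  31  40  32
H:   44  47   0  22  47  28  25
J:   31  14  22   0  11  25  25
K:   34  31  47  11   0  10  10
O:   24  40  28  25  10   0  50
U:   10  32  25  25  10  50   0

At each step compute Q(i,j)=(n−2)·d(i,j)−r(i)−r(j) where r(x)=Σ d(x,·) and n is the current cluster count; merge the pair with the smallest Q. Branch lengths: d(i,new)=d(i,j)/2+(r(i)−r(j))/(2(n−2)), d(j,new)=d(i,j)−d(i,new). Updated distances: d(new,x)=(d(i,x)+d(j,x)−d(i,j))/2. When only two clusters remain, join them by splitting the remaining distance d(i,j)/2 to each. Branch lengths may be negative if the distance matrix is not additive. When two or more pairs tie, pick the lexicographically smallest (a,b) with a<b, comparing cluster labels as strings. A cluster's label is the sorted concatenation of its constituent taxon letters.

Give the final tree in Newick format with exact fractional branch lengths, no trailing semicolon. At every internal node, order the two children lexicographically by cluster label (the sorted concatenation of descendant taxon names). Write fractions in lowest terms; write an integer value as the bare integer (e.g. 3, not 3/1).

step 1: merge (C,U) at d=10, Q=-291; branch lengths C→87/10, U→13/10; new cluster CU
  updated: d(CU,G)=34, d(CU,H)=59/2, d(CU,J)=23, d(CU,K)=17, d(CU,O)=32
step 2: merge (K,O) at d=10, Q=-211; branch lengths K→21/8, O→59/8; new cluster KO
  updated: d(CU,KO)=39/2, d(G,KO)=61/2, d(H,KO)=65/2, d(J,KO)=13
step 3: merge (G,J) at d=14, Q=-311/2; branch lengths G→191/12, J→-23/12; new cluster GJ
  updated: d(CU,GJ)=43/2, d(GJ,H)=55/2, d(GJ,KO)=59/4
step 4: merge (CU,H) at d=59/2, Q=-101; branch lengths CU→10, H→39/2; new cluster CHU
  updated: d(CHU,GJ)=39/4, d(CHU,KO)=45/4
step 5: merge (CHU,GJ) at d=39/4, Q=-143/4; branch lengths CHU→25/8, GJ→53/8; new cluster CGHJU
  updated: d(CGHJU,KO)=65/8
step 6: merge (CGHJU,KO) at d=65/8; branch lengths CGHJU→65/16, KO→65/16; new cluster CGHJKOU
final tree: ((((C:87/10,U:13/10):10,H:39/2):25/8,(G:191/12,J:-23/12):53/8):65/16,(K:21/8,O:59/8):65/16)
total length: 651/8

((((C:87/10,U:13/10):10,H:39/2):25/8,(G:191/12,J:-23/12):53/8):65/16,(K:21/8,O:59/8):65/16)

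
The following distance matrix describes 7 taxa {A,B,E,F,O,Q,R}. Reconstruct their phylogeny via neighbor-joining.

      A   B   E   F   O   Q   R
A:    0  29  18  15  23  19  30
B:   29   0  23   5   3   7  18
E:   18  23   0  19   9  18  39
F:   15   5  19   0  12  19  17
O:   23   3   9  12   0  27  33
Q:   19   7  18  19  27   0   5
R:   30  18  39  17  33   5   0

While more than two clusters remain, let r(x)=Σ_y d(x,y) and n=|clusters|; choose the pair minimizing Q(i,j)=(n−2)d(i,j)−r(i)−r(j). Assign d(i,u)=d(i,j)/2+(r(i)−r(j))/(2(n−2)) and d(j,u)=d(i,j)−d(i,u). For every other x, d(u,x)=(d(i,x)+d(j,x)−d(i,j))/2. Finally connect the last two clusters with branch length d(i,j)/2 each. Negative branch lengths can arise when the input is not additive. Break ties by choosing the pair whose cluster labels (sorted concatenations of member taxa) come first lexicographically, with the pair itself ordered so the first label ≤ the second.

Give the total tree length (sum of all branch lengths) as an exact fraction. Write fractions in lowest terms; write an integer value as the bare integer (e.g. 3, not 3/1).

iteration 1: select Q,R (d=5, Q=-212); attach at lengths (-11/5, 36/5); label the merged cluster QR
  updated: d(A,QR)=22, d(B,QR)=10, d(E,QR)=26, d(F,QR)=31/2, d(O,QR)=55/2
iteration 2: select E,O (d=9, Q=-267/2); attach at lengths (113/16, 31/16); label the merged cluster EO
  updated: d(A,EO)=16, d(B,EO)=17/2, d(EO,F)=11, d(EO,QR)=89/4
iteration 3: select B,QR (d=10, Q=-369/4); attach at lengths (17/8, 63/8); label the merged cluster BQR
  updated: d(A,BQR)=41/2, d(BQR,EO)=83/8, d(BQR,F)=21/4
iteration 4: select A,EO (d=16, Q=-455/8); attach at lengths (369/32, 143/32); label the merged cluster AEO
  updated: d(AEO,BQR)=119/16, d(AEO,F)=5
iteration 5: select AEO,BQR (d=119/16, Q=-283/16); attach at lengths (115/32, 123/32); label the merged cluster ABEOQR
  updated: d(ABEOQR,F)=45/32
iteration 6: select ABEOQR,F (d=45/32); attach at lengths (45/64, 45/64); label the merged cluster ABEFOQR
final tree: (((A:369/32,(E:113/16,O:31/16):143/32):115/32,(B:17/8,(Q:-11/5,R:36/5):63/8):123/32):45/64,F:45/64)
total length: 1563/32

1563/32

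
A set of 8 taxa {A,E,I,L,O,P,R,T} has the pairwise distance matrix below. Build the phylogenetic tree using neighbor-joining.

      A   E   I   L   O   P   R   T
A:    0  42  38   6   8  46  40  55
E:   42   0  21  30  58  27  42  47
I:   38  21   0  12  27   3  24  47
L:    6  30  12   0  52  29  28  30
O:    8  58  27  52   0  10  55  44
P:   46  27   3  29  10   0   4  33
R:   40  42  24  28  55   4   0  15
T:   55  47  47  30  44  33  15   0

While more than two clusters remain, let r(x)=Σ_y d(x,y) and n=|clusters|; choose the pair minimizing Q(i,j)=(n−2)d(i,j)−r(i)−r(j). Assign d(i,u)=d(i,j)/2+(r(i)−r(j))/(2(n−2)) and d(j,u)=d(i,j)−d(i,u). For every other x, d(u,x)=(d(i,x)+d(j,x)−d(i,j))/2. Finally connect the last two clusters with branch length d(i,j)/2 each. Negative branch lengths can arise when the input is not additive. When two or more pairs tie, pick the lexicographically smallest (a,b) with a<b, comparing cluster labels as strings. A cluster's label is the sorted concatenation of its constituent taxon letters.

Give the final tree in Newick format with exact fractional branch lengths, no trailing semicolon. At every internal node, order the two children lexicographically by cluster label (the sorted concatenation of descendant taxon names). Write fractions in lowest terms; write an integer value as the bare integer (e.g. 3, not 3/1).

(((((A:29/12,O:67/12):451/24,L:149/24):33/8,(P:7/16,(R:7/5,T:68/5):169/16):23/4):2,E:305/16):31/32,I:31/32)

1. join A+O (d=8, Q=-441) ⇒ AO; edges |A|=29/12, |O|=67/12
  updated: d(AO,E)=46, d(AO,I)=57/2, d(AO,L)=25, d(AO,P)=24, d(AO,R)=87/2, d(AO,T)=91/2
2. join R+T (d=15, Q=-299) ⇒ RT; edges |R|=7/5, |T|=68/5
  updated: d(AO,RT)=37, d(E,RT)=37, d(I,RT)=28, d(L,RT)=43/2, d(P,RT)=11
3. join P+RT (d=11, Q=-369/2) ⇒ PRT; edges |P|=7/16, |RT|=169/16
  updated: d(AO,PRT)=25, d(E,PRT)=53/2, d(I,PRT)=10, d(L,PRT)=79/4
4. join AO+L (d=25, Q=-545/4) ⇒ ALO; edges |AO|=451/24, |L|=149/24
  updated: d(ALO,E)=51/2, d(ALO,I)=31/4, d(ALO,PRT)=79/8
5. join ALO+PRT (d=79/8, Q=-279/4) ⇒ ALOPRT; edges |ALO|=33/8, |PRT|=23/4
  updated: d(ALOPRT,E)=337/16, d(ALOPRT,I)=63/16
6. join ALOPRT+E (d=337/16, Q=-46) ⇒ AELOPRT; edges |ALOPRT|=2, |E|=305/16
  updated: d(AELOPRT,I)=31/16
7. join AELOPRT+I (d=31/16) ⇒ AEILOPRT; edges |AELOPRT|=31/32, |I|=31/32
final tree: (((((A:29/12,O:67/12):451/24,L:149/24):33/8,(P:7/16,(R:7/5,T:68/5):169/16):23/4):2,E:305/16):31/32,I:31/32)
total length: 735/8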